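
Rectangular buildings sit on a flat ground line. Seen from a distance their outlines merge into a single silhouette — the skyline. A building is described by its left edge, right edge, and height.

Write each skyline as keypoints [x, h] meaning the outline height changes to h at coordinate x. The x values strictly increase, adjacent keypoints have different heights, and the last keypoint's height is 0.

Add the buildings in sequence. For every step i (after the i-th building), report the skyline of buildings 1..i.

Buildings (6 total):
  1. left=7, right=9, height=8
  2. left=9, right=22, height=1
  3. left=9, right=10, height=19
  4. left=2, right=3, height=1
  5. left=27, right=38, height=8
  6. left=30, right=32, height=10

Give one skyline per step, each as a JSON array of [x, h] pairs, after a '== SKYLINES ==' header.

== SKYLINES ==
[[7,8],[9,0]]
[[7,8],[9,1],[22,0]]
[[7,8],[9,19],[10,1],[22,0]]
[[2,1],[3,0],[7,8],[9,19],[10,1],[22,0]]
[[2,1],[3,0],[7,8],[9,19],[10,1],[22,0],[27,8],[38,0]]
[[2,1],[3,0],[7,8],[9,19],[10,1],[22,0],[27,8],[30,10],[32,8],[38,0]]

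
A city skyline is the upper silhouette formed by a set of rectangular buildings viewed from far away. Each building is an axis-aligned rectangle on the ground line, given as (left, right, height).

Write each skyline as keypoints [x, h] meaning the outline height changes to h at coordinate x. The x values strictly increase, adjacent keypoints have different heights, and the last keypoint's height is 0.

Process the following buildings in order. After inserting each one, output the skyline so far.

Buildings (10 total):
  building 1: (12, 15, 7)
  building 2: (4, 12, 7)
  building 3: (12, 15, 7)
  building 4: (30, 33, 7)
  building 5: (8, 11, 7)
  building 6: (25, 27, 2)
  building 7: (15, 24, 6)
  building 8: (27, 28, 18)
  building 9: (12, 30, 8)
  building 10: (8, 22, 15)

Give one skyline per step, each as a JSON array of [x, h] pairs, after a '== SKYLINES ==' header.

== SKYLINES ==
[[12,7],[15,0]]
[[4,7],[15,0]]
[[4,7],[15,0]]
[[4,7],[15,0],[30,7],[33,0]]
[[4,7],[15,0],[30,7],[33,0]]
[[4,7],[15,0],[25,2],[27,0],[30,7],[33,0]]
[[4,7],[15,6],[24,0],[25,2],[27,0],[30,7],[33,0]]
[[4,7],[15,6],[24,0],[25,2],[27,18],[28,0],[30,7],[33,0]]
[[4,7],[12,8],[27,18],[28,8],[30,7],[33,0]]
[[4,7],[8,15],[22,8],[27,18],[28,8],[30,7],[33,0]]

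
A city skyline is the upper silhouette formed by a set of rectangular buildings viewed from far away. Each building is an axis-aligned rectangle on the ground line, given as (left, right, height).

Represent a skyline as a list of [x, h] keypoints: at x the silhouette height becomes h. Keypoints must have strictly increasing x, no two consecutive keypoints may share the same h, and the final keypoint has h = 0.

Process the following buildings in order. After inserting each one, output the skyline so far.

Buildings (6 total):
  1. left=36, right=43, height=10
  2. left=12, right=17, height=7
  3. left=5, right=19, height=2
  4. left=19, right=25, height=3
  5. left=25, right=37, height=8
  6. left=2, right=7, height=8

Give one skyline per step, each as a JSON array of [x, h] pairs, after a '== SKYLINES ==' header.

== SKYLINES ==
[[36,10],[43,0]]
[[12,7],[17,0],[36,10],[43,0]]
[[5,2],[12,7],[17,2],[19,0],[36,10],[43,0]]
[[5,2],[12,7],[17,2],[19,3],[25,0],[36,10],[43,0]]
[[5,2],[12,7],[17,2],[19,3],[25,8],[36,10],[43,0]]
[[2,8],[7,2],[12,7],[17,2],[19,3],[25,8],[36,10],[43,0]]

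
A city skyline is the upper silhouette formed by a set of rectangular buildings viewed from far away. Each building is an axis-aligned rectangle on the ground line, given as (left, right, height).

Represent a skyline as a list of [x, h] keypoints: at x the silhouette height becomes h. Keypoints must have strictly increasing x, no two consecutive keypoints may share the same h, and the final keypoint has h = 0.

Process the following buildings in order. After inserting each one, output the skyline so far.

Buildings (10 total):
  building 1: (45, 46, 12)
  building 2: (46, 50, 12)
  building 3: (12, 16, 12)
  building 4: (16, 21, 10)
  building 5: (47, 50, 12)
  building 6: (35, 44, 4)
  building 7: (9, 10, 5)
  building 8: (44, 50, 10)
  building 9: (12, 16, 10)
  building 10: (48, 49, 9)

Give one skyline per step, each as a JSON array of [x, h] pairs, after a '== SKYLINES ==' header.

== SKYLINES ==
[[45,12],[46,0]]
[[45,12],[50,0]]
[[12,12],[16,0],[45,12],[50,0]]
[[12,12],[16,10],[21,0],[45,12],[50,0]]
[[12,12],[16,10],[21,0],[45,12],[50,0]]
[[12,12],[16,10],[21,0],[35,4],[44,0],[45,12],[50,0]]
[[9,5],[10,0],[12,12],[16,10],[21,0],[35,4],[44,0],[45,12],[50,0]]
[[9,5],[10,0],[12,12],[16,10],[21,0],[35,4],[44,10],[45,12],[50,0]]
[[9,5],[10,0],[12,12],[16,10],[21,0],[35,4],[44,10],[45,12],[50,0]]
[[9,5],[10,0],[12,12],[16,10],[21,0],[35,4],[44,10],[45,12],[50,0]]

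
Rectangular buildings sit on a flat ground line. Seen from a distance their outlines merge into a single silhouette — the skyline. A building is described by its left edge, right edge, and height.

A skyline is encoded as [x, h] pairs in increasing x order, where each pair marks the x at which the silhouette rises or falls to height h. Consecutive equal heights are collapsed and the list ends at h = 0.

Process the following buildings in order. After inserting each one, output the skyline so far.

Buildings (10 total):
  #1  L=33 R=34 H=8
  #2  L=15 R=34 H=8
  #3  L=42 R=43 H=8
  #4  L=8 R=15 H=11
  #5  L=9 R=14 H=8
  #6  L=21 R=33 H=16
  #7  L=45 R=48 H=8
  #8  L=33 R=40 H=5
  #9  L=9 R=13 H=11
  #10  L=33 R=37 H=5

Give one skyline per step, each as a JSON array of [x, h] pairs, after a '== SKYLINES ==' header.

== SKYLINES ==
[[33,8],[34,0]]
[[15,8],[34,0]]
[[15,8],[34,0],[42,8],[43,0]]
[[8,11],[15,8],[34,0],[42,8],[43,0]]
[[8,11],[15,8],[34,0],[42,8],[43,0]]
[[8,11],[15,8],[21,16],[33,8],[34,0],[42,8],[43,0]]
[[8,11],[15,8],[21,16],[33,8],[34,0],[42,8],[43,0],[45,8],[48,0]]
[[8,11],[15,8],[21,16],[33,8],[34,5],[40,0],[42,8],[43,0],[45,8],[48,0]]
[[8,11],[15,8],[21,16],[33,8],[34,5],[40,0],[42,8],[43,0],[45,8],[48,0]]
[[8,11],[15,8],[21,16],[33,8],[34,5],[40,0],[42,8],[43,0],[45,8],[48,0]]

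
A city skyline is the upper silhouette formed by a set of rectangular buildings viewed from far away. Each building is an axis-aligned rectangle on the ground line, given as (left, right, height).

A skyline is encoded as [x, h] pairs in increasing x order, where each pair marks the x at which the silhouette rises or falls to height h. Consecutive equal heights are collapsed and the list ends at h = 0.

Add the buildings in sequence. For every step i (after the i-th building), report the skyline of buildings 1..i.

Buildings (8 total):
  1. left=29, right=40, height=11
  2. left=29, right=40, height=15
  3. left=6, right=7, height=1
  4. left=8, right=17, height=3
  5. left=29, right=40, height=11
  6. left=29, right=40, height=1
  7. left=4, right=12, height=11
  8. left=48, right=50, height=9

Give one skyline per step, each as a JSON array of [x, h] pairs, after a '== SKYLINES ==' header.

== SKYLINES ==
[[29,11],[40,0]]
[[29,15],[40,0]]
[[6,1],[7,0],[29,15],[40,0]]
[[6,1],[7,0],[8,3],[17,0],[29,15],[40,0]]
[[6,1],[7,0],[8,3],[17,0],[29,15],[40,0]]
[[6,1],[7,0],[8,3],[17,0],[29,15],[40,0]]
[[4,11],[12,3],[17,0],[29,15],[40,0]]
[[4,11],[12,3],[17,0],[29,15],[40,0],[48,9],[50,0]]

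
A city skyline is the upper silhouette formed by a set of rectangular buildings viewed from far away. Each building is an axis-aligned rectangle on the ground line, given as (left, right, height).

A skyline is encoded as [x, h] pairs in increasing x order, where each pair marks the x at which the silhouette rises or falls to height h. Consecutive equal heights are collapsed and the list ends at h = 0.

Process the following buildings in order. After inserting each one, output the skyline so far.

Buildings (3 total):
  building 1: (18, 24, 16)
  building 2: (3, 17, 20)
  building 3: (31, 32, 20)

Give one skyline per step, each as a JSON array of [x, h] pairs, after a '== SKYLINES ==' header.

== SKYLINES ==
[[18,16],[24,0]]
[[3,20],[17,0],[18,16],[24,0]]
[[3,20],[17,0],[18,16],[24,0],[31,20],[32,0]]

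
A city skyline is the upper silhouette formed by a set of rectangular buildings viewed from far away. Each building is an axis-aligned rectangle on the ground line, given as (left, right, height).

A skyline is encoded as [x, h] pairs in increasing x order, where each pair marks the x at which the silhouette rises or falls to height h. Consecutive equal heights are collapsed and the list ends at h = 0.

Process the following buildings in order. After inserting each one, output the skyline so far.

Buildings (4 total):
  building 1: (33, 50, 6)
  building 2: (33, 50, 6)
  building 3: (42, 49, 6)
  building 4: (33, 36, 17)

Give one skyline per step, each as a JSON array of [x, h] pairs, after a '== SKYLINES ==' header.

== SKYLINES ==
[[33,6],[50,0]]
[[33,6],[50,0]]
[[33,6],[50,0]]
[[33,17],[36,6],[50,0]]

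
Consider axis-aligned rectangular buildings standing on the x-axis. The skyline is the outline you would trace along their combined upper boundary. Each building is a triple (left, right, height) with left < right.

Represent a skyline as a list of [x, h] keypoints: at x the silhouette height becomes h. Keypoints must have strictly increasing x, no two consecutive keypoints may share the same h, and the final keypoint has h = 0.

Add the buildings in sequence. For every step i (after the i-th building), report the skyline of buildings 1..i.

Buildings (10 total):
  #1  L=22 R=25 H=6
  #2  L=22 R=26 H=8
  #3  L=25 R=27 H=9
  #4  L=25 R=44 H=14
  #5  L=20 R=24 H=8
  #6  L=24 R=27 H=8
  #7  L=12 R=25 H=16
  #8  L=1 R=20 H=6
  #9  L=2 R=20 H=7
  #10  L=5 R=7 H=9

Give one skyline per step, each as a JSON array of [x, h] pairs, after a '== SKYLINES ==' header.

== SKYLINES ==
[[22,6],[25,0]]
[[22,8],[26,0]]
[[22,8],[25,9],[27,0]]
[[22,8],[25,14],[44,0]]
[[20,8],[25,14],[44,0]]
[[20,8],[25,14],[44,0]]
[[12,16],[25,14],[44,0]]
[[1,6],[12,16],[25,14],[44,0]]
[[1,6],[2,7],[12,16],[25,14],[44,0]]
[[1,6],[2,7],[5,9],[7,7],[12,16],[25,14],[44,0]]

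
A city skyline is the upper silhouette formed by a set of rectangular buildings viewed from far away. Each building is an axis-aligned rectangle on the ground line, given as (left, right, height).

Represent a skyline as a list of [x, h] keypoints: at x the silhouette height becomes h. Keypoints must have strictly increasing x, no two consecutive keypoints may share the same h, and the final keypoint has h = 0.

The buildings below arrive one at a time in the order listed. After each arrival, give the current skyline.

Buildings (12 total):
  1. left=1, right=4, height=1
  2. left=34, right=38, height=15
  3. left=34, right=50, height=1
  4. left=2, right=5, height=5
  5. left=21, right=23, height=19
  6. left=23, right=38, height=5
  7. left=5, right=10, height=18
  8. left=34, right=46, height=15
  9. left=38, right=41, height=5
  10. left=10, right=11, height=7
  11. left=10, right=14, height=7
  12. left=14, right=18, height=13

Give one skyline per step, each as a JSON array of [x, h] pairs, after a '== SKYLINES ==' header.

== SKYLINES ==
[[1,1],[4,0]]
[[1,1],[4,0],[34,15],[38,0]]
[[1,1],[4,0],[34,15],[38,1],[50,0]]
[[1,1],[2,5],[5,0],[34,15],[38,1],[50,0]]
[[1,1],[2,5],[5,0],[21,19],[23,0],[34,15],[38,1],[50,0]]
[[1,1],[2,5],[5,0],[21,19],[23,5],[34,15],[38,1],[50,0]]
[[1,1],[2,5],[5,18],[10,0],[21,19],[23,5],[34,15],[38,1],[50,0]]
[[1,1],[2,5],[5,18],[10,0],[21,19],[23,5],[34,15],[46,1],[50,0]]
[[1,1],[2,5],[5,18],[10,0],[21,19],[23,5],[34,15],[46,1],[50,0]]
[[1,1],[2,5],[5,18],[10,7],[11,0],[21,19],[23,5],[34,15],[46,1],[50,0]]
[[1,1],[2,5],[5,18],[10,7],[14,0],[21,19],[23,5],[34,15],[46,1],[50,0]]
[[1,1],[2,5],[5,18],[10,7],[14,13],[18,0],[21,19],[23,5],[34,15],[46,1],[50,0]]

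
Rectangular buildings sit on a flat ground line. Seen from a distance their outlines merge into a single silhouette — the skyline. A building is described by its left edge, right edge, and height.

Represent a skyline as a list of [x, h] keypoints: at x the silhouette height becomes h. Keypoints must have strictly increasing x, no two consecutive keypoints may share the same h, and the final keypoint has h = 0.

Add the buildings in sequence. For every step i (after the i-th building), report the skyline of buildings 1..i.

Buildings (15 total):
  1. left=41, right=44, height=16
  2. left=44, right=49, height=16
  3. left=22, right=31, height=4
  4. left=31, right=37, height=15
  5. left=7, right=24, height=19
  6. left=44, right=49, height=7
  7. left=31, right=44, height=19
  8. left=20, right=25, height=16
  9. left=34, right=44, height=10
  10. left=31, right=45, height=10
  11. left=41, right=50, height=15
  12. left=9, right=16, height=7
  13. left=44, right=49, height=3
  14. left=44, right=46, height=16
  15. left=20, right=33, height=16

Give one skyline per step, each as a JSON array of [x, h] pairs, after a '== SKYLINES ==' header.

== SKYLINES ==
[[41,16],[44,0]]
[[41,16],[49,0]]
[[22,4],[31,0],[41,16],[49,0]]
[[22,4],[31,15],[37,0],[41,16],[49,0]]
[[7,19],[24,4],[31,15],[37,0],[41,16],[49,0]]
[[7,19],[24,4],[31,15],[37,0],[41,16],[49,0]]
[[7,19],[24,4],[31,19],[44,16],[49,0]]
[[7,19],[24,16],[25,4],[31,19],[44,16],[49,0]]
[[7,19],[24,16],[25,4],[31,19],[44,16],[49,0]]
[[7,19],[24,16],[25,4],[31,19],[44,16],[49,0]]
[[7,19],[24,16],[25,4],[31,19],[44,16],[49,15],[50,0]]
[[7,19],[24,16],[25,4],[31,19],[44,16],[49,15],[50,0]]
[[7,19],[24,16],[25,4],[31,19],[44,16],[49,15],[50,0]]
[[7,19],[24,16],[25,4],[31,19],[44,16],[49,15],[50,0]]
[[7,19],[24,16],[31,19],[44,16],[49,15],[50,0]]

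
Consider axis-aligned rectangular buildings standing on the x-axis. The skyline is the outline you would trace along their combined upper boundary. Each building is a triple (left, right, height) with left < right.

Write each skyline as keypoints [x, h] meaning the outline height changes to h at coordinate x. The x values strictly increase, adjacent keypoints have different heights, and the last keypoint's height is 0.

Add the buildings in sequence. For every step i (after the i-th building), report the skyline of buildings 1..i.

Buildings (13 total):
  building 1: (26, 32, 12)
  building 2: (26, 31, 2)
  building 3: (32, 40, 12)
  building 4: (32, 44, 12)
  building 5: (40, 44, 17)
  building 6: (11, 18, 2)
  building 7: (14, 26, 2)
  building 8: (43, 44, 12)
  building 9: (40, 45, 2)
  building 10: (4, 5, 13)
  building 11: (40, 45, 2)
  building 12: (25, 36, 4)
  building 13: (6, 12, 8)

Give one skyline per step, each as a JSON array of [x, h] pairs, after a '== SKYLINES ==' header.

== SKYLINES ==
[[26,12],[32,0]]
[[26,12],[32,0]]
[[26,12],[40,0]]
[[26,12],[44,0]]
[[26,12],[40,17],[44,0]]
[[11,2],[18,0],[26,12],[40,17],[44,0]]
[[11,2],[26,12],[40,17],[44,0]]
[[11,2],[26,12],[40,17],[44,0]]
[[11,2],[26,12],[40,17],[44,2],[45,0]]
[[4,13],[5,0],[11,2],[26,12],[40,17],[44,2],[45,0]]
[[4,13],[5,0],[11,2],[26,12],[40,17],[44,2],[45,0]]
[[4,13],[5,0],[11,2],[25,4],[26,12],[40,17],[44,2],[45,0]]
[[4,13],[5,0],[6,8],[12,2],[25,4],[26,12],[40,17],[44,2],[45,0]]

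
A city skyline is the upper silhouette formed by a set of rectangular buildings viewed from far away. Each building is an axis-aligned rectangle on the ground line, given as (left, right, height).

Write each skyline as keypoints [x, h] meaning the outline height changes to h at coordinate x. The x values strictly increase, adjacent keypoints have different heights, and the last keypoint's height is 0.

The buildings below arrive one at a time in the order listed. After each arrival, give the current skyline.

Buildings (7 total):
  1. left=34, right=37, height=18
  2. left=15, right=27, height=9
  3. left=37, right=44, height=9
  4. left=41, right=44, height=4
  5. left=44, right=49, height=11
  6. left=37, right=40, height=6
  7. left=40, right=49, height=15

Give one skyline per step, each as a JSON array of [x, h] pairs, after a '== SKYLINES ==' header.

== SKYLINES ==
[[34,18],[37,0]]
[[15,9],[27,0],[34,18],[37,0]]
[[15,9],[27,0],[34,18],[37,9],[44,0]]
[[15,9],[27,0],[34,18],[37,9],[44,0]]
[[15,9],[27,0],[34,18],[37,9],[44,11],[49,0]]
[[15,9],[27,0],[34,18],[37,9],[44,11],[49,0]]
[[15,9],[27,0],[34,18],[37,9],[40,15],[49,0]]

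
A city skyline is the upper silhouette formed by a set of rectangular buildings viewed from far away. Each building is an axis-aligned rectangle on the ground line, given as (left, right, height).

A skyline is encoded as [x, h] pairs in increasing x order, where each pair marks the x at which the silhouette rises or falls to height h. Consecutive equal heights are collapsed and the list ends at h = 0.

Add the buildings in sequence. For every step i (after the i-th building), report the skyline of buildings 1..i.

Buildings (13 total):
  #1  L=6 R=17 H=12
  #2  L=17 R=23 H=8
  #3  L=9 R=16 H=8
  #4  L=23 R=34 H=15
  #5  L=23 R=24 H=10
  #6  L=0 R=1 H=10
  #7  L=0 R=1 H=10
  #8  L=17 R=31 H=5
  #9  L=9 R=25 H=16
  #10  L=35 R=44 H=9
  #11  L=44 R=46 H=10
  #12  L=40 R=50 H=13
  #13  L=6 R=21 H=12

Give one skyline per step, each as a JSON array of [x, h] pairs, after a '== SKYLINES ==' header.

== SKYLINES ==
[[6,12],[17,0]]
[[6,12],[17,8],[23,0]]
[[6,12],[17,8],[23,0]]
[[6,12],[17,8],[23,15],[34,0]]
[[6,12],[17,8],[23,15],[34,0]]
[[0,10],[1,0],[6,12],[17,8],[23,15],[34,0]]
[[0,10],[1,0],[6,12],[17,8],[23,15],[34,0]]
[[0,10],[1,0],[6,12],[17,8],[23,15],[34,0]]
[[0,10],[1,0],[6,12],[9,16],[25,15],[34,0]]
[[0,10],[1,0],[6,12],[9,16],[25,15],[34,0],[35,9],[44,0]]
[[0,10],[1,0],[6,12],[9,16],[25,15],[34,0],[35,9],[44,10],[46,0]]
[[0,10],[1,0],[6,12],[9,16],[25,15],[34,0],[35,9],[40,13],[50,0]]
[[0,10],[1,0],[6,12],[9,16],[25,15],[34,0],[35,9],[40,13],[50,0]]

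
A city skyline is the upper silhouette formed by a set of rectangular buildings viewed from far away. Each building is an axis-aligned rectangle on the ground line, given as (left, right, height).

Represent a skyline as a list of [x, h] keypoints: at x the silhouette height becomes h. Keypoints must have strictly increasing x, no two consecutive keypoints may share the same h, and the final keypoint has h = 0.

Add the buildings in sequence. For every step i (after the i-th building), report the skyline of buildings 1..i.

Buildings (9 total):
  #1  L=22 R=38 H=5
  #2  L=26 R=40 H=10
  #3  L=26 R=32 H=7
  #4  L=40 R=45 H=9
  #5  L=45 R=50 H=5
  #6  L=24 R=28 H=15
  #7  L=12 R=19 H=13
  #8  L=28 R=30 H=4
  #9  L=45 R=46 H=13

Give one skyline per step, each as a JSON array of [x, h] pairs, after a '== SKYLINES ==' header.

== SKYLINES ==
[[22,5],[38,0]]
[[22,5],[26,10],[40,0]]
[[22,5],[26,10],[40,0]]
[[22,5],[26,10],[40,9],[45,0]]
[[22,5],[26,10],[40,9],[45,5],[50,0]]
[[22,5],[24,15],[28,10],[40,9],[45,5],[50,0]]
[[12,13],[19,0],[22,5],[24,15],[28,10],[40,9],[45,5],[50,0]]
[[12,13],[19,0],[22,5],[24,15],[28,10],[40,9],[45,5],[50,0]]
[[12,13],[19,0],[22,5],[24,15],[28,10],[40,9],[45,13],[46,5],[50,0]]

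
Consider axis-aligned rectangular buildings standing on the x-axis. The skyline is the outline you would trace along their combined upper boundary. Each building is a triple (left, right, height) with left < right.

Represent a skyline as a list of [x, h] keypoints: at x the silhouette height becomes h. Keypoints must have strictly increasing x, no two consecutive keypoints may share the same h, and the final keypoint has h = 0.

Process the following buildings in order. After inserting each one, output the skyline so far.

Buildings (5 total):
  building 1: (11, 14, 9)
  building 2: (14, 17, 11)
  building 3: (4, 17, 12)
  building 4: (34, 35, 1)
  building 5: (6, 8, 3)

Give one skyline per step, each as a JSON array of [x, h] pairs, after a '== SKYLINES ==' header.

== SKYLINES ==
[[11,9],[14,0]]
[[11,9],[14,11],[17,0]]
[[4,12],[17,0]]
[[4,12],[17,0],[34,1],[35,0]]
[[4,12],[17,0],[34,1],[35,0]]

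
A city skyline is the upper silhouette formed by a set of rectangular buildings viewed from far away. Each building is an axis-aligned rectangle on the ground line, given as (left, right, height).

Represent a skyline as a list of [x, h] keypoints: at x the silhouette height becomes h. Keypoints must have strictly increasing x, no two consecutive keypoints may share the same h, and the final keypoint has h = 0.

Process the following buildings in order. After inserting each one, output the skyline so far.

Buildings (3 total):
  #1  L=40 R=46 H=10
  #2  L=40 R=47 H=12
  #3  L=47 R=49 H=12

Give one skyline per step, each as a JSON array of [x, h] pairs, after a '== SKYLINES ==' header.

== SKYLINES ==
[[40,10],[46,0]]
[[40,12],[47,0]]
[[40,12],[49,0]]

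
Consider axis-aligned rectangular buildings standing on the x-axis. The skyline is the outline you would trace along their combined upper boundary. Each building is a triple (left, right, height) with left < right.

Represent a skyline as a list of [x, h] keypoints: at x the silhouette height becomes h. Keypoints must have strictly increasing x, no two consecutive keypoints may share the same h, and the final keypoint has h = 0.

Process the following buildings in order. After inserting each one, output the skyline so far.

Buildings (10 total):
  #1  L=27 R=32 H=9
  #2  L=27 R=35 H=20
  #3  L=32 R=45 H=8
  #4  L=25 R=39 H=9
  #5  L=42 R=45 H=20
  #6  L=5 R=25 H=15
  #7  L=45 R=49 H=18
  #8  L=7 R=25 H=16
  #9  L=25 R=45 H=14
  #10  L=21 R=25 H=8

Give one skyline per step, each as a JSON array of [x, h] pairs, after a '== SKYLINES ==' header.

== SKYLINES ==
[[27,9],[32,0]]
[[27,20],[35,0]]
[[27,20],[35,8],[45,0]]
[[25,9],[27,20],[35,9],[39,8],[45,0]]
[[25,9],[27,20],[35,9],[39,8],[42,20],[45,0]]
[[5,15],[25,9],[27,20],[35,9],[39,8],[42,20],[45,0]]
[[5,15],[25,9],[27,20],[35,9],[39,8],[42,20],[45,18],[49,0]]
[[5,15],[7,16],[25,9],[27,20],[35,9],[39,8],[42,20],[45,18],[49,0]]
[[5,15],[7,16],[25,14],[27,20],[35,14],[42,20],[45,18],[49,0]]
[[5,15],[7,16],[25,14],[27,20],[35,14],[42,20],[45,18],[49,0]]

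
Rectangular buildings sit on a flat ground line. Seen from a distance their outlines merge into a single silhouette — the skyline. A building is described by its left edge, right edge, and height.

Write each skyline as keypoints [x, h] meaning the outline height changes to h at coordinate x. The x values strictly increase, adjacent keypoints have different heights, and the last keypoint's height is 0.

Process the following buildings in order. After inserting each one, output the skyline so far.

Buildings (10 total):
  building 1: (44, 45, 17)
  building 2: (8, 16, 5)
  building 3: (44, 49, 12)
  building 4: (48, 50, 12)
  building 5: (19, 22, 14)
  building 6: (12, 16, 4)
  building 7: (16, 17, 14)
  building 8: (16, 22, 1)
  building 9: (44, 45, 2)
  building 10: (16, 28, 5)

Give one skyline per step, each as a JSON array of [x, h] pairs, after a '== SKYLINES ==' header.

== SKYLINES ==
[[44,17],[45,0]]
[[8,5],[16,0],[44,17],[45,0]]
[[8,5],[16,0],[44,17],[45,12],[49,0]]
[[8,5],[16,0],[44,17],[45,12],[50,0]]
[[8,5],[16,0],[19,14],[22,0],[44,17],[45,12],[50,0]]
[[8,5],[16,0],[19,14],[22,0],[44,17],[45,12],[50,0]]
[[8,5],[16,14],[17,0],[19,14],[22,0],[44,17],[45,12],[50,0]]
[[8,5],[16,14],[17,1],[19,14],[22,0],[44,17],[45,12],[50,0]]
[[8,5],[16,14],[17,1],[19,14],[22,0],[44,17],[45,12],[50,0]]
[[8,5],[16,14],[17,5],[19,14],[22,5],[28,0],[44,17],[45,12],[50,0]]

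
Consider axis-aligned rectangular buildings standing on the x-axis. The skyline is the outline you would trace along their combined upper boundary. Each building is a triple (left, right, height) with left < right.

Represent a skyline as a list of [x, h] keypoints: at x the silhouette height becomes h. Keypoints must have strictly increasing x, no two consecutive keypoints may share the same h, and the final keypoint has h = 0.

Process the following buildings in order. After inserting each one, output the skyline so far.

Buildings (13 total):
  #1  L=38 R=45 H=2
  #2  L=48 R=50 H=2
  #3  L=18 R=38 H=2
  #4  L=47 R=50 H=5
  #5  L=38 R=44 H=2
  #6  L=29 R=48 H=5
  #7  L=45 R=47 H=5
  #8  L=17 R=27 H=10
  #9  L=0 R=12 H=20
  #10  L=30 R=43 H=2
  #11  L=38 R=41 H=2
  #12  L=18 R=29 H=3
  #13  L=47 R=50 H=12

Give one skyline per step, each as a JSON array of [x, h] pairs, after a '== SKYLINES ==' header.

== SKYLINES ==
[[38,2],[45,0]]
[[38,2],[45,0],[48,2],[50,0]]
[[18,2],[45,0],[48,2],[50,0]]
[[18,2],[45,0],[47,5],[50,0]]
[[18,2],[45,0],[47,5],[50,0]]
[[18,2],[29,5],[50,0]]
[[18,2],[29,5],[50,0]]
[[17,10],[27,2],[29,5],[50,0]]
[[0,20],[12,0],[17,10],[27,2],[29,5],[50,0]]
[[0,20],[12,0],[17,10],[27,2],[29,5],[50,0]]
[[0,20],[12,0],[17,10],[27,2],[29,5],[50,0]]
[[0,20],[12,0],[17,10],[27,3],[29,5],[50,0]]
[[0,20],[12,0],[17,10],[27,3],[29,5],[47,12],[50,0]]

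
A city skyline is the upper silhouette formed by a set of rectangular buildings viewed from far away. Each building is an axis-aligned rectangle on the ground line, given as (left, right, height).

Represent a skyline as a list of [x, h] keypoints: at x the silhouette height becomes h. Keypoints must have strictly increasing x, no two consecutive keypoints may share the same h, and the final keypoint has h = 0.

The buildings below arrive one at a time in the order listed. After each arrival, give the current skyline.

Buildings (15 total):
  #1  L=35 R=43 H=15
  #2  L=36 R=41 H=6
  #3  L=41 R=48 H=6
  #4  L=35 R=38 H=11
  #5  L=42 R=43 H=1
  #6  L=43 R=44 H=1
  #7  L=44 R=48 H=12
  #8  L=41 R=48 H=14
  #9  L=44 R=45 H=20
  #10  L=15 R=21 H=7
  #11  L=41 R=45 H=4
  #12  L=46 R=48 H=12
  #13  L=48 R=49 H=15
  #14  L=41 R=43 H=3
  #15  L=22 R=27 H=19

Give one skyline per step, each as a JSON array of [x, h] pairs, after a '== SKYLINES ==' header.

== SKYLINES ==
[[35,15],[43,0]]
[[35,15],[43,0]]
[[35,15],[43,6],[48,0]]
[[35,15],[43,6],[48,0]]
[[35,15],[43,6],[48,0]]
[[35,15],[43,6],[48,0]]
[[35,15],[43,6],[44,12],[48,0]]
[[35,15],[43,14],[48,0]]
[[35,15],[43,14],[44,20],[45,14],[48,0]]
[[15,7],[21,0],[35,15],[43,14],[44,20],[45,14],[48,0]]
[[15,7],[21,0],[35,15],[43,14],[44,20],[45,14],[48,0]]
[[15,7],[21,0],[35,15],[43,14],[44,20],[45,14],[48,0]]
[[15,7],[21,0],[35,15],[43,14],[44,20],[45,14],[48,15],[49,0]]
[[15,7],[21,0],[35,15],[43,14],[44,20],[45,14],[48,15],[49,0]]
[[15,7],[21,0],[22,19],[27,0],[35,15],[43,14],[44,20],[45,14],[48,15],[49,0]]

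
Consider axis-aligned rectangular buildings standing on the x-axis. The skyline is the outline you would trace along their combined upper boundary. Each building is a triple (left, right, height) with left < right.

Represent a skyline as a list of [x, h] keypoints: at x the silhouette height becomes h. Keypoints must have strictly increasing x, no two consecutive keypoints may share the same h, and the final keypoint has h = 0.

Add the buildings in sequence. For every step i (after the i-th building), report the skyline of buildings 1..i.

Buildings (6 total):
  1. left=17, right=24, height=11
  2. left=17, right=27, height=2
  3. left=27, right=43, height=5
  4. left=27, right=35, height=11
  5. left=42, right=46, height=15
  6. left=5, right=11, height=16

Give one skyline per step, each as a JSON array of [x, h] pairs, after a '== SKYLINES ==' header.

== SKYLINES ==
[[17,11],[24,0]]
[[17,11],[24,2],[27,0]]
[[17,11],[24,2],[27,5],[43,0]]
[[17,11],[24,2],[27,11],[35,5],[43,0]]
[[17,11],[24,2],[27,11],[35,5],[42,15],[46,0]]
[[5,16],[11,0],[17,11],[24,2],[27,11],[35,5],[42,15],[46,0]]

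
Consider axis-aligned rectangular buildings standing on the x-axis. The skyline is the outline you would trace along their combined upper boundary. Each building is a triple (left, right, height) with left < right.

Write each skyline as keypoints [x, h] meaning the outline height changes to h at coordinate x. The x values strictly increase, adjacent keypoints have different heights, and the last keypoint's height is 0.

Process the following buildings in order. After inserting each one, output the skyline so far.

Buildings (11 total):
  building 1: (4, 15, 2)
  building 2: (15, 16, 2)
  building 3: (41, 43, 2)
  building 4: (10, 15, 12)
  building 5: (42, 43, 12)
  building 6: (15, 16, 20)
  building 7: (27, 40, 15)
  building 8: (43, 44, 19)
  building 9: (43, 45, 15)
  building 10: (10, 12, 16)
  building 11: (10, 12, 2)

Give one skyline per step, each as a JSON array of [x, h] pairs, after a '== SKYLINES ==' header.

== SKYLINES ==
[[4,2],[15,0]]
[[4,2],[16,0]]
[[4,2],[16,0],[41,2],[43,0]]
[[4,2],[10,12],[15,2],[16,0],[41,2],[43,0]]
[[4,2],[10,12],[15,2],[16,0],[41,2],[42,12],[43,0]]
[[4,2],[10,12],[15,20],[16,0],[41,2],[42,12],[43,0]]
[[4,2],[10,12],[15,20],[16,0],[27,15],[40,0],[41,2],[42,12],[43,0]]
[[4,2],[10,12],[15,20],[16,0],[27,15],[40,0],[41,2],[42,12],[43,19],[44,0]]
[[4,2],[10,12],[15,20],[16,0],[27,15],[40,0],[41,2],[42,12],[43,19],[44,15],[45,0]]
[[4,2],[10,16],[12,12],[15,20],[16,0],[27,15],[40,0],[41,2],[42,12],[43,19],[44,15],[45,0]]
[[4,2],[10,16],[12,12],[15,20],[16,0],[27,15],[40,0],[41,2],[42,12],[43,19],[44,15],[45,0]]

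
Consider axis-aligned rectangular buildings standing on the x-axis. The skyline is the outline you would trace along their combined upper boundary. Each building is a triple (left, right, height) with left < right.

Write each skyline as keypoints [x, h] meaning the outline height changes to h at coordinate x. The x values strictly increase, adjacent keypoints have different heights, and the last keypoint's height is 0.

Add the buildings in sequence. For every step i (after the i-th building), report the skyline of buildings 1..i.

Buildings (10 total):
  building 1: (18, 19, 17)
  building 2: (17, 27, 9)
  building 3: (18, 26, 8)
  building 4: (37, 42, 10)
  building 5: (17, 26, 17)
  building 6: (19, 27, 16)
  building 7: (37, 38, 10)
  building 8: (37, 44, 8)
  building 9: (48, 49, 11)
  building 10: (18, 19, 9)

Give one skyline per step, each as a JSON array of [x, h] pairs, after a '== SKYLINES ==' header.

== SKYLINES ==
[[18,17],[19,0]]
[[17,9],[18,17],[19,9],[27,0]]
[[17,9],[18,17],[19,9],[27,0]]
[[17,9],[18,17],[19,9],[27,0],[37,10],[42,0]]
[[17,17],[26,9],[27,0],[37,10],[42,0]]
[[17,17],[26,16],[27,0],[37,10],[42,0]]
[[17,17],[26,16],[27,0],[37,10],[42,0]]
[[17,17],[26,16],[27,0],[37,10],[42,8],[44,0]]
[[17,17],[26,16],[27,0],[37,10],[42,8],[44,0],[48,11],[49,0]]
[[17,17],[26,16],[27,0],[37,10],[42,8],[44,0],[48,11],[49,0]]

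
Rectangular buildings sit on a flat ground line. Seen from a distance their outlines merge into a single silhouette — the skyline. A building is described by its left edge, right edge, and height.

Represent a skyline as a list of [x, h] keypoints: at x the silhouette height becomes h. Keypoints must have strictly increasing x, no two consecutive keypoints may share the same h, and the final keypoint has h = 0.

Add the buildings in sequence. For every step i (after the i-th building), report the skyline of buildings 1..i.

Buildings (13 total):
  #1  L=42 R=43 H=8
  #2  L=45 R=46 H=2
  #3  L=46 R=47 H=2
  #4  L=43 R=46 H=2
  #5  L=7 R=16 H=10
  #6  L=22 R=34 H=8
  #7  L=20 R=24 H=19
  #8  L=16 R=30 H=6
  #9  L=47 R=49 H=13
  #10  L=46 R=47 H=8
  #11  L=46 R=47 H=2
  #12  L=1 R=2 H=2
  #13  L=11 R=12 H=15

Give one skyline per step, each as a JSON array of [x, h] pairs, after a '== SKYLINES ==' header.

== SKYLINES ==
[[42,8],[43,0]]
[[42,8],[43,0],[45,2],[46,0]]
[[42,8],[43,0],[45,2],[47,0]]
[[42,8],[43,2],[47,0]]
[[7,10],[16,0],[42,8],[43,2],[47,0]]
[[7,10],[16,0],[22,8],[34,0],[42,8],[43,2],[47,0]]
[[7,10],[16,0],[20,19],[24,8],[34,0],[42,8],[43,2],[47,0]]
[[7,10],[16,6],[20,19],[24,8],[34,0],[42,8],[43,2],[47,0]]
[[7,10],[16,6],[20,19],[24,8],[34,0],[42,8],[43,2],[47,13],[49,0]]
[[7,10],[16,6],[20,19],[24,8],[34,0],[42,8],[43,2],[46,8],[47,13],[49,0]]
[[7,10],[16,6],[20,19],[24,8],[34,0],[42,8],[43,2],[46,8],[47,13],[49,0]]
[[1,2],[2,0],[7,10],[16,6],[20,19],[24,8],[34,0],[42,8],[43,2],[46,8],[47,13],[49,0]]
[[1,2],[2,0],[7,10],[11,15],[12,10],[16,6],[20,19],[24,8],[34,0],[42,8],[43,2],[46,8],[47,13],[49,0]]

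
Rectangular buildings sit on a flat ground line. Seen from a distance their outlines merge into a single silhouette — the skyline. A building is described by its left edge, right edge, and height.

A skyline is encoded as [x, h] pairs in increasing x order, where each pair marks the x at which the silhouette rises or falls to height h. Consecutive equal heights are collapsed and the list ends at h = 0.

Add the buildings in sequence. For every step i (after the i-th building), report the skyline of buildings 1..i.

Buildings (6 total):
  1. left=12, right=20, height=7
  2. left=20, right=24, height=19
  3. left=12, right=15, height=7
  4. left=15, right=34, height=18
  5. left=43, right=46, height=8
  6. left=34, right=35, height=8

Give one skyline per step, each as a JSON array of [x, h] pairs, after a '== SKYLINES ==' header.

== SKYLINES ==
[[12,7],[20,0]]
[[12,7],[20,19],[24,0]]
[[12,7],[20,19],[24,0]]
[[12,7],[15,18],[20,19],[24,18],[34,0]]
[[12,7],[15,18],[20,19],[24,18],[34,0],[43,8],[46,0]]
[[12,7],[15,18],[20,19],[24,18],[34,8],[35,0],[43,8],[46,0]]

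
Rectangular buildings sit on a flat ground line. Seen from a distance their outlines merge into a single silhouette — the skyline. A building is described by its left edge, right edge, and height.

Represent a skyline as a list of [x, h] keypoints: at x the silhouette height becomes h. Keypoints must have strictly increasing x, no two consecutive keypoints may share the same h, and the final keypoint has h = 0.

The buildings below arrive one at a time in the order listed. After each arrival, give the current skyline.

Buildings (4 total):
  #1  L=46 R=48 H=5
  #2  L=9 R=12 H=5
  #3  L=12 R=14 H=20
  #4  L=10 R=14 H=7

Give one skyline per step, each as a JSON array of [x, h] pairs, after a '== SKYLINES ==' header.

== SKYLINES ==
[[46,5],[48,0]]
[[9,5],[12,0],[46,5],[48,0]]
[[9,5],[12,20],[14,0],[46,5],[48,0]]
[[9,5],[10,7],[12,20],[14,0],[46,5],[48,0]]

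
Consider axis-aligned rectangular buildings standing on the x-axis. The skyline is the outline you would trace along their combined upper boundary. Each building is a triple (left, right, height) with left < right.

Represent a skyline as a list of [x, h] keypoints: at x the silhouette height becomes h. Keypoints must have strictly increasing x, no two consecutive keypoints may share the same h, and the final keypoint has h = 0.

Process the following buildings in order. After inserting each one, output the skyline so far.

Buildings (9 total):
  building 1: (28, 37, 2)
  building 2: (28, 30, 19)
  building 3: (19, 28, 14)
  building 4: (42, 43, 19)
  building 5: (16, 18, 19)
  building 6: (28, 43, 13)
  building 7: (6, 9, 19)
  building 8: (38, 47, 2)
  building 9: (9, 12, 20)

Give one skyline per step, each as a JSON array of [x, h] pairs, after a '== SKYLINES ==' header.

== SKYLINES ==
[[28,2],[37,0]]
[[28,19],[30,2],[37,0]]
[[19,14],[28,19],[30,2],[37,0]]
[[19,14],[28,19],[30,2],[37,0],[42,19],[43,0]]
[[16,19],[18,0],[19,14],[28,19],[30,2],[37,0],[42,19],[43,0]]
[[16,19],[18,0],[19,14],[28,19],[30,13],[42,19],[43,0]]
[[6,19],[9,0],[16,19],[18,0],[19,14],[28,19],[30,13],[42,19],[43,0]]
[[6,19],[9,0],[16,19],[18,0],[19,14],[28,19],[30,13],[42,19],[43,2],[47,0]]
[[6,19],[9,20],[12,0],[16,19],[18,0],[19,14],[28,19],[30,13],[42,19],[43,2],[47,0]]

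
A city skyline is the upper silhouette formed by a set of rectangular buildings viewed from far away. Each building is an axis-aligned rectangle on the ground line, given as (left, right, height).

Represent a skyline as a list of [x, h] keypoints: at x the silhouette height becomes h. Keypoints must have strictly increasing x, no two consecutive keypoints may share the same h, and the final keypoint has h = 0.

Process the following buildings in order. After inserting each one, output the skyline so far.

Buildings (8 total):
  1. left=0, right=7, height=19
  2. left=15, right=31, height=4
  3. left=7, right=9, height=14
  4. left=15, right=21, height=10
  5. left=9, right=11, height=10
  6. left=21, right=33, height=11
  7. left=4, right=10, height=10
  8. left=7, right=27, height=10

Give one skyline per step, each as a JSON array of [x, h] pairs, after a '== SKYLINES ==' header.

== SKYLINES ==
[[0,19],[7,0]]
[[0,19],[7,0],[15,4],[31,0]]
[[0,19],[7,14],[9,0],[15,4],[31,0]]
[[0,19],[7,14],[9,0],[15,10],[21,4],[31,0]]
[[0,19],[7,14],[9,10],[11,0],[15,10],[21,4],[31,0]]
[[0,19],[7,14],[9,10],[11,0],[15,10],[21,11],[33,0]]
[[0,19],[7,14],[9,10],[11,0],[15,10],[21,11],[33,0]]
[[0,19],[7,14],[9,10],[21,11],[33,0]]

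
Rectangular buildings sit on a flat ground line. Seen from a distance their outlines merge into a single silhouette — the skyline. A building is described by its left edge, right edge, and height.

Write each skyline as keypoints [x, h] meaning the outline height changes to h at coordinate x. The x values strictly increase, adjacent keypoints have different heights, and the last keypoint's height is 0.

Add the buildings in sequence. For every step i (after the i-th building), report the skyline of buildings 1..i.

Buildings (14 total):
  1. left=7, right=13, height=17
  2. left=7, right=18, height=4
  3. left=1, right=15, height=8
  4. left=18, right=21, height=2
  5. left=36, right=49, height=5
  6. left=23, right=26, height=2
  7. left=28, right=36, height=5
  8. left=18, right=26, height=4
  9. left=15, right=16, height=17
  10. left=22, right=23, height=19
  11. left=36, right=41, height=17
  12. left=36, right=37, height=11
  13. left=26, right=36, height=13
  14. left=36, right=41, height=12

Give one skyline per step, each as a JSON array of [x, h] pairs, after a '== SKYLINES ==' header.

== SKYLINES ==
[[7,17],[13,0]]
[[7,17],[13,4],[18,0]]
[[1,8],[7,17],[13,8],[15,4],[18,0]]
[[1,8],[7,17],[13,8],[15,4],[18,2],[21,0]]
[[1,8],[7,17],[13,8],[15,4],[18,2],[21,0],[36,5],[49,0]]
[[1,8],[7,17],[13,8],[15,4],[18,2],[21,0],[23,2],[26,0],[36,5],[49,0]]
[[1,8],[7,17],[13,8],[15,4],[18,2],[21,0],[23,2],[26,0],[28,5],[49,0]]
[[1,8],[7,17],[13,8],[15,4],[26,0],[28,5],[49,0]]
[[1,8],[7,17],[13,8],[15,17],[16,4],[26,0],[28,5],[49,0]]
[[1,8],[7,17],[13,8],[15,17],[16,4],[22,19],[23,4],[26,0],[28,5],[49,0]]
[[1,8],[7,17],[13,8],[15,17],[16,4],[22,19],[23,4],[26,0],[28,5],[36,17],[41,5],[49,0]]
[[1,8],[7,17],[13,8],[15,17],[16,4],[22,19],[23,4],[26,0],[28,5],[36,17],[41,5],[49,0]]
[[1,8],[7,17],[13,8],[15,17],[16,4],[22,19],[23,4],[26,13],[36,17],[41,5],[49,0]]
[[1,8],[7,17],[13,8],[15,17],[16,4],[22,19],[23,4],[26,13],[36,17],[41,5],[49,0]]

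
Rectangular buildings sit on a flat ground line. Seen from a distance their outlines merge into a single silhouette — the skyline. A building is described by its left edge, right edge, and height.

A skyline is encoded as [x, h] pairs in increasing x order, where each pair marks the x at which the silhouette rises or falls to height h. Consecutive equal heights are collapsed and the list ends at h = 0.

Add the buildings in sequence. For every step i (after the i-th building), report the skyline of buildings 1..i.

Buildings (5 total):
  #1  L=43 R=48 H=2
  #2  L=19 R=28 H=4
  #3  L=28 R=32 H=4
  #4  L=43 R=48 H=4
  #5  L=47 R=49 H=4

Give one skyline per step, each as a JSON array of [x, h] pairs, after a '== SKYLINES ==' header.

== SKYLINES ==
[[43,2],[48,0]]
[[19,4],[28,0],[43,2],[48,0]]
[[19,4],[32,0],[43,2],[48,0]]
[[19,4],[32,0],[43,4],[48,0]]
[[19,4],[32,0],[43,4],[49,0]]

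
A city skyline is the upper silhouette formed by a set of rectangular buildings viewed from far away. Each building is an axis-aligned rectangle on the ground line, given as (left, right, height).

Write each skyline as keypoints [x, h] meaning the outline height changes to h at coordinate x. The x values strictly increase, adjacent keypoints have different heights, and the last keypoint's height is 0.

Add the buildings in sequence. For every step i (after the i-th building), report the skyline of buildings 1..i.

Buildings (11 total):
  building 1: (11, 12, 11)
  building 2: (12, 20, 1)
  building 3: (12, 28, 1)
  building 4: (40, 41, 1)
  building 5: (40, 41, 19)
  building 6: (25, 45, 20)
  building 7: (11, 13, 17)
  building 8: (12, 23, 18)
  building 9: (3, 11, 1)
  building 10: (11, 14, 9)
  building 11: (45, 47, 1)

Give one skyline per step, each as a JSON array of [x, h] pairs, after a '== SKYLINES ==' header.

== SKYLINES ==
[[11,11],[12,0]]
[[11,11],[12,1],[20,0]]
[[11,11],[12,1],[28,0]]
[[11,11],[12,1],[28,0],[40,1],[41,0]]
[[11,11],[12,1],[28,0],[40,19],[41,0]]
[[11,11],[12,1],[25,20],[45,0]]
[[11,17],[13,1],[25,20],[45,0]]
[[11,17],[12,18],[23,1],[25,20],[45,0]]
[[3,1],[11,17],[12,18],[23,1],[25,20],[45,0]]
[[3,1],[11,17],[12,18],[23,1],[25,20],[45,0]]
[[3,1],[11,17],[12,18],[23,1],[25,20],[45,1],[47,0]]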